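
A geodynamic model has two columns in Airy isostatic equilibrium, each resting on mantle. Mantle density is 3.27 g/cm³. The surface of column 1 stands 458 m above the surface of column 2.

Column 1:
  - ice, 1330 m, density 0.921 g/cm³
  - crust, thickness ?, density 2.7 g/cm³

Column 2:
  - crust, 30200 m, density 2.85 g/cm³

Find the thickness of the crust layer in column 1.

19400 m

Take the compensation level at the base of the deeper column (depth z_c below the surface of column 1) and equate Σ ρ_i t_i down to z_c; mantle fills any gap and the z_c terms cancel.
Column 1: 1330×0.921 + x×2.7 + (z_c − 1330 − x)×3.27
Column 2: 458×0 + 30200×2.85 + (z_c − 458 − 30200)×3.27
The z_c×3.27 term appears on both sides and cancels. Collect the known terms of each column as K = Σ(ρt)_known − 3.27 × (depth of known layers): K_1 = 1224.93 − 3.27×1330 = −3124.17; K_2 = 86070 − 3.27×(458 + 30200) = −14181.66.
Balance: K_1 − x×(3.27 − 2.7) = K_2, so x = (K_1 − K_2)/(3.27 − 2.7) = 11057.5/0.57 = 19400 m.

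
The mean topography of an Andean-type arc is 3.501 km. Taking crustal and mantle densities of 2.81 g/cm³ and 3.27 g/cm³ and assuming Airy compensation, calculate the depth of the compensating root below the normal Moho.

21.4 km

Isostatic balance requires: the weight of the topography is balanced by the buoyancy of the root, ρ_c h = (ρ_m − ρ_c) r.
r = h · ρ_c / (ρ_m − ρ_c) = 3.501 km × 2.81 / (3.27 − 2.81) = 21.4 km.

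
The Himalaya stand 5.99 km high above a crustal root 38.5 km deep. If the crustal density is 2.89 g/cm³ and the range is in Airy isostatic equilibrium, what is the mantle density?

3.34 g/cm³

Airy balance: ρ_c h = (ρ_m − ρ_c) r → ρ_m = ρ_c (1 + h/r).
ρ_m = 2.89 × (1 + 5.99 km/38.5 km) = 3.34 g/cm³.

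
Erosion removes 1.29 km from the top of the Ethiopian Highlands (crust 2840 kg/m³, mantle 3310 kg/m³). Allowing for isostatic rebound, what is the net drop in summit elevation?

0.183 km

Rebound u = e ρ_c/ρ_m = 1.29 km × 2840/3310 = 1.107 km.
Net surface drop = e − u = 1.29 km − 1.107 km = e (ρ_m − ρ_c)/ρ_m = 0.183 km.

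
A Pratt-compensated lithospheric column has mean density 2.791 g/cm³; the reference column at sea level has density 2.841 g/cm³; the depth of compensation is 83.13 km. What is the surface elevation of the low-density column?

1.49 km

ρ_ref D = ρ (D + h) → h = D (ρ_ref − ρ)/ρ.
h = 83.13 km × (2.841 − 2.791)/2.791 = 1.49 km.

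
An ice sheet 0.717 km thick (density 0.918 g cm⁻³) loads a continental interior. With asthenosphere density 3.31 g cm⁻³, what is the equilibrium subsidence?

0.199 km

For local isostatic compensation: the ice load ρ_ice t is balanced by mantle displaced below, ρ_m s.
s = t ρ_ice / ρ_m = 0.717 km × 0.918/3.31 = 0.199 km.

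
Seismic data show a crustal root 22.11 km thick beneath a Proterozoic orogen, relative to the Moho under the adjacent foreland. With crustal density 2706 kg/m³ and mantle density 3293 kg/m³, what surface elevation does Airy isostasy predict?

Equating mass per unit area of the two columns: ρ_c h = (ρ_m − ρ_c) r.
h = r (ρ_m − ρ_c) / ρ_c = 22.11 km × (3293 − 2706) / 2706 = 4.8 km.

4.8 km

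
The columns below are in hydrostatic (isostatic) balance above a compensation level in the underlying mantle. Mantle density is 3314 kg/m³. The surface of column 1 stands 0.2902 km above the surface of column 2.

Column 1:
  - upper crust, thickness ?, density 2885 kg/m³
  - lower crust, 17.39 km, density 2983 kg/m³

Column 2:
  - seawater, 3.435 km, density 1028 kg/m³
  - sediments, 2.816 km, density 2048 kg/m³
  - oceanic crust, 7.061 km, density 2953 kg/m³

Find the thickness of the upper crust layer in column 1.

21.4 km

Take the compensation level at the base of the deeper column (depth z_c below the surface of column 1) and equate Σ ρ_i t_i down to z_c; mantle fills any gap and the z_c terms cancel.
Column 1: x×2885 + 17.39×2983 + (z_c − 17.39 − x)×3314
Column 2: 0.2902×0 + 3.435×1028 + 2.816×2048 + 7.061×2953 + (z_c − 0.2902 − 13.312)×3314
The z_c×3314 term appears on both sides and cancels. Collect the known terms of each column as K = Σ(ρt)_known − 3314 × (depth of known layers): K_1 = 51874.37 − 3314×17.39 = −5756.09; K_2 = 30149.481 − 3314×(0.2902 + 13.312) = −14928.2098.
Balance: K_1 − x×(3314 − 2885) = K_2, so x = (K_1 − K_2)/(3314 − 2885) = 9172.12/429 = 21.4 km.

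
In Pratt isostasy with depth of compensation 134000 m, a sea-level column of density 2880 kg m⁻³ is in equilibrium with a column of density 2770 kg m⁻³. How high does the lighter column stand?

5320 m

ρ_ref D = ρ (D + h) → h = D (ρ_ref − ρ)/ρ.
h = 134000 m × (2880 − 2770)/2770 = 5320 m.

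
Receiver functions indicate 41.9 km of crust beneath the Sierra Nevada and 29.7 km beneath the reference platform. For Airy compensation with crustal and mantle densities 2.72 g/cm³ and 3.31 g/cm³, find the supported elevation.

2.17 km

Excess crust Δ = 41.9 km − 29.7 km = 12.2 km, split between elevation h and root r with h + r = Δ.
Airy balance ρ_c h = (ρ_m − ρ_c) r gives r = h ρ_c/(ρ_m − ρ_c), so h (1 + ρ_c/(ρ_m − ρ_c)) = Δ, i.e. h = Δ (ρ_m − ρ_c)/ρ_m.
h = 12.2 km × 0.59/3.31 = 2.17 km.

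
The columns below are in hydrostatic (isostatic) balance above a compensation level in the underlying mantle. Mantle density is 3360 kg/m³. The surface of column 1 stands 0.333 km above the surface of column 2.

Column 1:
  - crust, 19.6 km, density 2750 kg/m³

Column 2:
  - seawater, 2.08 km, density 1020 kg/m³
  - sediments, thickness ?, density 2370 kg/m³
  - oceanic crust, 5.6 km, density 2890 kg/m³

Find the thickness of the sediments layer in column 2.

Take the compensation level at the base of the deeper column (depth z_c below the surface of column 1) and equate Σ ρ_i t_i down to z_c; mantle fills any gap and the z_c terms cancel.
Column 1: 19.6×2750 + (z_c − 19.6)×3360
Column 2: 0.333×0 + 2.08×1020 + x×2370 + 5.6×2890 + (z_c − 0.333 − 7.68 − x)×3360
The z_c×3360 term appears on both sides and cancels. Collect the known terms of each column as K = Σ(ρt)_known − 3360 × (depth of known layers): K_1 = 53900 − 3360×19.6 = −11956; K_2 = 18305.6 − 3360×(0.333 + 7.68) = −8618.08.
Balance: K_1 = K_2 − x×(3360 − 2370), so x = (K_2 − K_1)/(3360 − 2370) = 3337.92/990 = 3.37 km.

3.37 km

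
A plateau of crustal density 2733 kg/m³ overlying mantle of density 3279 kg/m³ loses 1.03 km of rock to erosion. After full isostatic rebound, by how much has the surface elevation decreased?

0.172 km

Rebound u = e ρ_c/ρ_m = 1.03 km × 2733/3279 = 0.8585 km.
Net surface drop = e − u = 1.03 km − 0.8585 km = e (ρ_m − ρ_c)/ρ_m = 0.172 km.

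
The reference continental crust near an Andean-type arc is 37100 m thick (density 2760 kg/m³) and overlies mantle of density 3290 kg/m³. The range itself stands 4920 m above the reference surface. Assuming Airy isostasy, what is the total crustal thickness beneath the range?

67600 m

Root depth r = h ρ_c / (ρ_m − ρ_c) = 4920 m × 2760 / 530 = 25620 m.
Total thickness = T + h + r = 37100 m + 4920 m + 25620 m = 67600 m.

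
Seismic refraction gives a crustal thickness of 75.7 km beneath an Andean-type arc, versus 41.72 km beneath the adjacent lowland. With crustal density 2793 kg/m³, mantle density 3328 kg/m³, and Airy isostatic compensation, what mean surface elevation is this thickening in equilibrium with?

Excess crust Δ = 75.7 km − 41.72 km = 33.98 km, split between elevation h and root r with h + r = Δ.
Airy balance ρ_c h = (ρ_m − ρ_c) r gives r = h ρ_c/(ρ_m − ρ_c), so h (1 + ρ_c/(ρ_m − ρ_c)) = Δ, i.e. h = Δ (ρ_m − ρ_c)/ρ_m.
h = 33.98 km × 535/3328 = 5.46 km.

5.46 km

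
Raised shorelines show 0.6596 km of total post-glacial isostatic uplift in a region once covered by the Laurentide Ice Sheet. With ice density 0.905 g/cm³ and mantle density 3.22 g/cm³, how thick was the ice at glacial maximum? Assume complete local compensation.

2.35 km

u = t ρ_ice/ρ_m → t = u ρ_m/ρ_ice = 0.6596 km × 3.22/0.905 = 2.35 km.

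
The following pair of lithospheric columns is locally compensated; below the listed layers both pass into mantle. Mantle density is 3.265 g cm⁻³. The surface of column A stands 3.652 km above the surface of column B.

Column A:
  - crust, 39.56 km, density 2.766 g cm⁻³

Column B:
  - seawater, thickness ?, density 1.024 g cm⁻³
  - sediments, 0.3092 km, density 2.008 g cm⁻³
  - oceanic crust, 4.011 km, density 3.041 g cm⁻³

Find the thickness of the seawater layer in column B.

2.91 km

Take the compensation level at the base of the deeper column (depth z_c below the surface of column A) and equate Σ ρ_i t_i down to z_c; mantle fills any gap and the z_c terms cancel.
Column A: 39.56×2.766 + (z_c − 39.56)×3.265
Column B: 3.652×0 + x×1.024 + 0.3092×2.008 + 4.011×3.041 + (z_c − 3.652 − 4.3202 − x)×3.265
The z_c×3.265 term appears on both sides and cancels. Collect the known terms of each column as K = Σ(ρt)_known − 3.265 × (depth of known layers): K_A = 109.42296 − 3.265×39.56 = −19.74044; K_B = 12.8183246 − 3.265×(3.652 + 4.3202) = −13.2109084.
Balance: K_A = K_B − x×(3.265 − 1.024), so x = (K_B − K_A)/(3.265 − 1.024) = 6.52953/2.241 = 2.91 km.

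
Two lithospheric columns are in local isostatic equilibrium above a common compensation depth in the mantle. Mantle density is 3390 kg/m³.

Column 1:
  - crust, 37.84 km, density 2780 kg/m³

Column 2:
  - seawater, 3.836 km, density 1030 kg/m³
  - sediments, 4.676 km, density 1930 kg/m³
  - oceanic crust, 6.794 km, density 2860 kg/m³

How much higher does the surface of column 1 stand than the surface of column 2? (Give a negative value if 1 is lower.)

1.06 km

For any compensation level in the mantle, the mantle terms cancel and isostasy reduces to e = (Σt_1 − Σt_2) − (Σ(ρt)_1 − Σ(ρt)_2) / ρ_m.
Σt_1 = 37.84 km; Σt_2 = 15.306 km; Σ(ρt)_1 = 105195.2; Σ(ρt)_2 = 32406.6 (in km·kg/m³).
e = (37.84 − 15.306) − (105195.2 − 32406.6) / 3390 = 1.06 km.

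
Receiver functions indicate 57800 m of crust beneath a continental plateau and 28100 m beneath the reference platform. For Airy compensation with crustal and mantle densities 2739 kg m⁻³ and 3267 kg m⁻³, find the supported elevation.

4800 m

Excess crust Δ = 57800 m − 28100 m = 29700 m, split between elevation h and root r with h + r = Δ.
Airy balance ρ_c h = (ρ_m − ρ_c) r gives r = h ρ_c/(ρ_m − ρ_c), so h (1 + ρ_c/(ρ_m − ρ_c)) = Δ, i.e. h = Δ (ρ_m − ρ_c)/ρ_m.
h = 29700 m × 528/3267 = 4800 m.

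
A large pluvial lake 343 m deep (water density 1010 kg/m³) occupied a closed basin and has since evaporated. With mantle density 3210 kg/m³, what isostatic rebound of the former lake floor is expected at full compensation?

108 m

u = d ρ_w/ρ_m = 343 m × 1010/3210 = 108 m.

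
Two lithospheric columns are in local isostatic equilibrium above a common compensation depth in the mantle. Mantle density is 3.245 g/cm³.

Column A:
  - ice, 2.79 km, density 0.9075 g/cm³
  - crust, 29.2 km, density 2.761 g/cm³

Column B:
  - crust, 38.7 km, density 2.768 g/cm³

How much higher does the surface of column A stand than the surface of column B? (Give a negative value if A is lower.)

For any compensation level in the mantle, the mantle terms cancel and isostasy reduces to e = (Σt_A − Σt_B) − (Σ(ρt)_A − Σ(ρt)_B) / ρ_m.
Σt_A = 31.99 km; Σt_B = 38.7 km; Σ(ρt)_A = 83.153125; Σ(ρt)_B = 107.1216 (in km·g/cm³).
e = (31.99 − 38.7) − (83.153125 − 107.1216) / 3.245 = 0.676 km.

0.676 km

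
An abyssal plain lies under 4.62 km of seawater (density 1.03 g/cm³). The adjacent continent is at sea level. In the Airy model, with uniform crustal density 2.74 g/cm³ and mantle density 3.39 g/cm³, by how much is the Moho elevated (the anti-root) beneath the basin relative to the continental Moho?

In Airy isostatic equilibrium: replacing crust with seawater at the top is compensated by replacing crust with mantle at the base: d (ρ_c − ρ_w) = a (ρ_m − ρ_c).
a = d (ρ_c − ρ_w)/(ρ_m − ρ_c) = 4.62 km × 1.71/0.65 = 12.2 km.

12.2 km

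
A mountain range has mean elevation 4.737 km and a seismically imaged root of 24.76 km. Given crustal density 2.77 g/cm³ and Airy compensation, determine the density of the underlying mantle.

3.3 g/cm³

Airy balance: ρ_c h = (ρ_m − ρ_c) r → ρ_m = ρ_c (1 + h/r).
ρ_m = 2.77 × (1 + 4.737 km/24.76 km) = 3.3 g/cm³.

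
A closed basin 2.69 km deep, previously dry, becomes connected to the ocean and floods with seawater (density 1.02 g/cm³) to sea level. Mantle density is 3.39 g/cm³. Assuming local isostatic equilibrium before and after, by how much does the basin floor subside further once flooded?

1.16 km

After flooding the water column is d + s deep. Its weight must equal the weight of mantle displaced by the extra subsidence s: (d + s) ρ_w = s ρ_m.
s = d ρ_w / (ρ_m − ρ_w) = 2.69 km × 1.02/(3.39 − 1.02) = 1.16 km.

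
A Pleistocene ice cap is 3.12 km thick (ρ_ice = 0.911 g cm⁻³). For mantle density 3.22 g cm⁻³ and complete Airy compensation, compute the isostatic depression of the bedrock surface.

By Archimedes' principle applied to the lithosphere: the ice load ρ_ice t is balanced by mantle displaced below, ρ_m s.
s = t ρ_ice / ρ_m = 3.12 km × 0.911/3.22 = 0.883 km.

0.883 km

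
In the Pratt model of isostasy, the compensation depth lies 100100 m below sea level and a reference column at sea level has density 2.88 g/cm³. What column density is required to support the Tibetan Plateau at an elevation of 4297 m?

2.76 g/cm³

Pratt balance: ρ_ref D = ρ (D + h).
ρ = ρ_ref D/(D + h) = 2.88 × 100100 m/(100100 m + 4297 m) = 2.76 g/cm³.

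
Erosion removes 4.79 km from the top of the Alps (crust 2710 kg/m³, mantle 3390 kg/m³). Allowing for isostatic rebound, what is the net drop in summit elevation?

0.961 km

Rebound u = e ρ_c/ρ_m = 4.79 km × 2710/3390 = 3.829 km.
Net surface drop = e − u = 4.79 km − 3.829 km = e (ρ_m − ρ_c)/ρ_m = 0.961 km.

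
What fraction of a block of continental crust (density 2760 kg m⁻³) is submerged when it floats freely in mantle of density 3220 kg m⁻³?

85.7%

Submerged fraction = ρ_obj/ρ_fluid = 2760/3220 = 85.7%.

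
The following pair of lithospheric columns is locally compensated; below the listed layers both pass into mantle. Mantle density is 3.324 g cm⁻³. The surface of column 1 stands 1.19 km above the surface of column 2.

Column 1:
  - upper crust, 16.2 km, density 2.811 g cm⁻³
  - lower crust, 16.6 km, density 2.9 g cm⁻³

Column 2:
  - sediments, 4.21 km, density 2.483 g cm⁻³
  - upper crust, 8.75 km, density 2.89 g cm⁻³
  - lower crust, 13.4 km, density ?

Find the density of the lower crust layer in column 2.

3.02 g cm⁻³

Take the compensation level at the base of the deeper column (depth z_c below the surface of column 1) and equate Σ ρ_i t_i down to z_c; mantle fills any gap and the z_c terms cancel.
Column 1: 16.2×2.811 + 16.6×2.9 + (z_c − 32.8)×3.324
Column 2: 1.19×0 + 4.21×2.483 + 8.75×2.89 + 13.4×ρ + (z_c − 1.19 − 26.36)×3.324
The z_c×3.324 term appears on both sides and cancels. Collect the known terms of each column as K = Σ(ρt)_known − 3.324 × (depth of known layers): K_1 = 93.6782 − 3.324×32.8 = −15.349; K_2 = 35.74093 − 3.324×(1.19 + 26.36) = −55.83527.
Balance: K_1 = K_2 + 13.4×ρ, so ρ = (K_1 − K_2)/13.4 = 40.4863/13.4 = 3.02 g cm⁻³.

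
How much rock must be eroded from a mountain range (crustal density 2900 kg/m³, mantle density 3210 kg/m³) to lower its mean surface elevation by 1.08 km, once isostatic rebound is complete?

11.2 km

Net drop Δ = e − u = e − e ρ_c/ρ_m = e (ρ_m − ρ_c)/ρ_m.
e = Δ ρ_m/(ρ_m − ρ_c) = 1.08 km × 3210/310 = 11.2 km.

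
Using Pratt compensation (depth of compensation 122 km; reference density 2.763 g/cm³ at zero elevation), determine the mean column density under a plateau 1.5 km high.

2.73 g/cm³

Pratt balance: ρ_ref D = ρ (D + h).
ρ = ρ_ref D/(D + h) = 2.763 × 122 km/(122 km + 1.5 km) = 2.73 g/cm³.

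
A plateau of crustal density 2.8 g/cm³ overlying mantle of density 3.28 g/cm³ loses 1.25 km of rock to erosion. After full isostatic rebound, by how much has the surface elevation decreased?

0.183 km

Rebound u = e ρ_c/ρ_m = 1.25 km × 2.8/3.28 = 1.067 km.
Net surface drop = e − u = 1.25 km − 1.067 km = e (ρ_m − ρ_c)/ρ_m = 0.183 km.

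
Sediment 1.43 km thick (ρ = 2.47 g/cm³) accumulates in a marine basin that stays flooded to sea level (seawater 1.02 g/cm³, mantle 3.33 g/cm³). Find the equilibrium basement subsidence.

Submarine loading: the sediment displaces seawater, and the subsidence is in turn flooded, so s (ρ_m − ρ_w) = t (ρ_sed − ρ_w).
s = 1.43 km × (2.47 − 1.02) / (3.33 − 1.02) = 0.898 km.

0.898 km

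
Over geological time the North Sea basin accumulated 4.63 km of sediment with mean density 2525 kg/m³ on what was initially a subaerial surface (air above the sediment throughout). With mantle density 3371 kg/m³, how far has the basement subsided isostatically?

3.47 km

Subaerial load: s = t ρ_sed / ρ_m = 4.63 km × 2525/3371 = 3.47 km.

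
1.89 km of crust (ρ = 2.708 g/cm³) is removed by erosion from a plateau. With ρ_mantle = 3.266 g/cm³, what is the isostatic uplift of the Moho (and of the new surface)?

Unloading: uplift u = e ρ_c/ρ_m = 1.89 km × 2.708/3.266 = 1.57 km.

1.57 km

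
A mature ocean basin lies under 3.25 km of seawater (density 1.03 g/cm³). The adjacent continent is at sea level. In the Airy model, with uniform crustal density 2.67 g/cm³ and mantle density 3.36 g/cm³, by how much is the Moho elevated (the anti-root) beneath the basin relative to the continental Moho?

Isostatic balance requires: replacing crust with seawater at the top is compensated by replacing crust with mantle at the base: d (ρ_c − ρ_w) = a (ρ_m − ρ_c).
a = d (ρ_c − ρ_w)/(ρ_m − ρ_c) = 3.25 km × 1.64/0.69 = 7.72 km.

7.72 km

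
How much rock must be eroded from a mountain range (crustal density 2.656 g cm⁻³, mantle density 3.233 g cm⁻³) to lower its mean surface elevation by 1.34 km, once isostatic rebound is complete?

Net drop Δ = e − u = e − e ρ_c/ρ_m = e (ρ_m − ρ_c)/ρ_m.
e = Δ ρ_m/(ρ_m − ρ_c) = 1.34 km × 3.233/0.577 = 7.51 km.

7.51 km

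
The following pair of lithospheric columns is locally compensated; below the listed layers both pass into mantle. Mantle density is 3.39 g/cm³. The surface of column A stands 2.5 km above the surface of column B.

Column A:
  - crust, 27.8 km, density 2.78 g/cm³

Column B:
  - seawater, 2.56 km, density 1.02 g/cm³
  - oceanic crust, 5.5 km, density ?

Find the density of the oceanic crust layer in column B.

Take the compensation level at the base of the deeper column (depth z_c below the surface of column A) and equate Σ ρ_i t_i down to z_c; mantle fills any gap and the z_c terms cancel.
Column A: 27.8×2.78 + (z_c − 27.8)×3.39
Column B: 2.5×0 + 2.56×1.02 + 5.5×ρ + (z_c − 2.5 − 8.06)×3.39
The z_c×3.39 term appears on both sides and cancels. Collect the known terms of each column as K = Σ(ρt)_known − 3.39 × (depth of known layers): K_A = 77.284 − 3.39×27.8 = −16.958; K_B = 2.6112 − 3.39×(2.5 + 8.06) = −33.1872.
Balance: K_A = K_B + 5.5×ρ, so ρ = (K_A − K_B)/5.5 = 16.2292/5.5 = 2.95 g/cm³.

2.95 g/cm³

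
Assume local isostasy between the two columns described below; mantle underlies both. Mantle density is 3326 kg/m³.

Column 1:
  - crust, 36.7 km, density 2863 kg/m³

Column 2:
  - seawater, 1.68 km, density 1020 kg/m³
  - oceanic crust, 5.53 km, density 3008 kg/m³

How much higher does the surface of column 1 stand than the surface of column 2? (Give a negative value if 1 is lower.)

3.42 km

For any compensation level in the mantle, the mantle terms cancel and isostasy reduces to e = (Σt_1 − Σt_2) − (Σ(ρt)_1 − Σ(ρt)_2) / ρ_m.
Σt_1 = 36.7 km; Σt_2 = 7.21 km; Σ(ρt)_1 = 105072.1; Σ(ρt)_2 = 18347.84 (in km·kg/m³).
e = (36.7 − 7.21) − (105072.1 − 18347.84) / 3326 = 3.42 km.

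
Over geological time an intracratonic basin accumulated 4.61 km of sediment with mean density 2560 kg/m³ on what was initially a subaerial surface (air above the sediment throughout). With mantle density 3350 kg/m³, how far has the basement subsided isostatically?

3.52 km

Subaerial load: s = t ρ_sed / ρ_m = 4.61 km × 2560/3350 = 3.52 km.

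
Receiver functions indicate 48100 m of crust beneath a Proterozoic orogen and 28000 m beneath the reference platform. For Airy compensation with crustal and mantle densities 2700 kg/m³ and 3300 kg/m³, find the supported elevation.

3650 m

Excess crust Δ = 48100 m − 28000 m = 20100 m, split between elevation h and root r with h + r = Δ.
Airy balance ρ_c h = (ρ_m − ρ_c) r gives r = h ρ_c/(ρ_m − ρ_c), so h (1 + ρ_c/(ρ_m − ρ_c)) = Δ, i.e. h = Δ (ρ_m − ρ_c)/ρ_m.
h = 20100 m × 600/3300 = 3650 m.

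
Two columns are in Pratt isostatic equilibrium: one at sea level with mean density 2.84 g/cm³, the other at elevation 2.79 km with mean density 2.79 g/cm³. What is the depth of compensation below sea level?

ρ_ref D = ρ (D + h) → D (ρ_ref − ρ) = ρ h.
D = ρ h/(ρ_ref − ρ) = 2.79 × 2.79 km/(2.84 − 2.79) = 156 km.

156 km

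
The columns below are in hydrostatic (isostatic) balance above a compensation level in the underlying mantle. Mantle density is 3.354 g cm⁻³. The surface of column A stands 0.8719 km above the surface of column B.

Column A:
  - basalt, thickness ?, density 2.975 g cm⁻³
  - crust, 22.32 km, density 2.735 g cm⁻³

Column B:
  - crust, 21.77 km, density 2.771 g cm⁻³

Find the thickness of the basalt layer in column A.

Take the compensation level at the base of the deeper column (depth z_c below the surface of column A) and equate Σ ρ_i t_i down to z_c; mantle fills any gap and the z_c terms cancel.
Column A: x×2.975 + 22.32×2.735 + (z_c − 22.32 − x)×3.354
Column B: 0.8719×0 + 21.77×2.771 + (z_c − 0.8719 − 21.77)×3.354
The z_c×3.354 term appears on both sides and cancels. Collect the known terms of each column as K = Σ(ρt)_known − 3.354 × (depth of known layers): K_A = 61.0452 − 3.354×22.32 = −13.81608; K_B = 60.32467 − 3.354×(0.8719 + 21.77) = −15.6162626.
Balance: K_A − x×(3.354 − 2.975) = K_B, so x = (K_A − K_B)/(3.354 − 2.975) = 1.80018/0.379 = 4.75 km.

4.75 km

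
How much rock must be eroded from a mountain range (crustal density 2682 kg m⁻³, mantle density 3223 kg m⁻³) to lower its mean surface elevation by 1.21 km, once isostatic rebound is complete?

7.21 km

Net drop Δ = e − u = e − e ρ_c/ρ_m = e (ρ_m − ρ_c)/ρ_m.
e = Δ ρ_m/(ρ_m − ρ_c) = 1.21 km × 3223/541 = 7.21 km.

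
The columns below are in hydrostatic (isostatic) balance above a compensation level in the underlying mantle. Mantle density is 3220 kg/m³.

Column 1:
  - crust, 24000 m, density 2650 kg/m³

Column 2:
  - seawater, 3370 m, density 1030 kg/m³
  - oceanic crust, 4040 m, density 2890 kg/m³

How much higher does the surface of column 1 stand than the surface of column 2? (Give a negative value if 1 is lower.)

1540 m

For any compensation level in the mantle, the mantle terms cancel and isostasy reduces to e = (Σt_1 − Σt_2) − (Σ(ρt)_1 − Σ(ρt)_2) / ρ_m.
Σt_1 = 24000 m; Σt_2 = 7410 m; Σ(ρt)_1 = 63600000; Σ(ρt)_2 = 15146700 (in m·kg/m³).
e = (24000 − 7410) − (63600000 − 15146700) / 3220 = 1540 m.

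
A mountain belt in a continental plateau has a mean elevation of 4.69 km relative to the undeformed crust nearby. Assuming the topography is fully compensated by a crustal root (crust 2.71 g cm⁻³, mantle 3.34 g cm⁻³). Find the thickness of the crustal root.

20.2 km

Isostatic balance requires: the weight of the topography is balanced by the buoyancy of the root, ρ_c h = (ρ_m − ρ_c) r.
r = h · ρ_c / (ρ_m − ρ_c) = 4.69 km × 2.71 / (3.34 − 2.71) = 20.2 km.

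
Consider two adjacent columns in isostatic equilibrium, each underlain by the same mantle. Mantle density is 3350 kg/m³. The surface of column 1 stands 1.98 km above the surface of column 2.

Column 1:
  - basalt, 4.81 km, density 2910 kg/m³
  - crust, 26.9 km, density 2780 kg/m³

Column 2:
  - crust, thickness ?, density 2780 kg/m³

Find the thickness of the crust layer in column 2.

19 km

Take the compensation level at the base of the deeper column (depth z_c below the surface of column 1) and equate Σ ρ_i t_i down to z_c; mantle fills any gap and the z_c terms cancel.
Column 1: 4.81×2910 + 26.9×2780 + (z_c − 31.71)×3350
Column 2: 1.98×0 + x×2780 + (z_c − 1.98 − 0 − x)×3350
The z_c×3350 term appears on both sides and cancels. Collect the known terms of each column as K = Σ(ρt)_known − 3350 × (depth of known layers): K_1 = 88779.1 − 3350×31.71 = −17449.4; K_2 = 0 − 3350×(1.98 + 0) = −6633.
Balance: K_1 = K_2 − x×(3350 − 2780), so x = (K_2 − K_1)/(3350 − 2780) = 10816.4/570 = 19 km.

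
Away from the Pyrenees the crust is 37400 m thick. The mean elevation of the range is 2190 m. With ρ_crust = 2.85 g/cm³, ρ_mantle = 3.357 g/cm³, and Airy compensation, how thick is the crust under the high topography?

Root depth r = h ρ_c / (ρ_m − ρ_c) = 2190 m × 2.85 / 0.507 = 12310 m.
Total thickness = T + h + r = 37400 m + 2190 m + 12310 m = 51900 m.

51900 m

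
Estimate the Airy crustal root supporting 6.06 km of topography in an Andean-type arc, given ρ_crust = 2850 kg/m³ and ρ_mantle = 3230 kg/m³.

45.5 km

Balancing pressure at the compensation depth: the weight of the topography is balanced by the buoyancy of the root, ρ_c h = (ρ_m − ρ_c) r.
r = h · ρ_c / (ρ_m − ρ_c) = 6.06 km × 2850 / (3230 − 2850) = 45.5 km.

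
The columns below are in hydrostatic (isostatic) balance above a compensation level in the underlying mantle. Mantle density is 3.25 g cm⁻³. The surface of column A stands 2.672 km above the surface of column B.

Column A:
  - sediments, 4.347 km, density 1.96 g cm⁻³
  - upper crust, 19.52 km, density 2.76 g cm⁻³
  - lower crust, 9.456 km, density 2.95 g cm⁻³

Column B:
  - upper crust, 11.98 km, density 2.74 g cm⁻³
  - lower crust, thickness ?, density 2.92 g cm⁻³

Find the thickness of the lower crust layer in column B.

9.74 km

Take the compensation level at the base of the deeper column (depth z_c below the surface of column A) and equate Σ ρ_i t_i down to z_c; mantle fills any gap and the z_c terms cancel.
Column A: 4.347×1.96 + 19.52×2.76 + 9.456×2.95 + (z_c − 33.323)×3.25
Column B: 2.672×0 + 11.98×2.74 + x×2.92 + (z_c − 2.672 − 11.98 − x)×3.25
The z_c×3.25 term appears on both sides and cancels. Collect the known terms of each column as K = Σ(ρt)_known − 3.25 × (depth of known layers): K_A = 90.29052 − 3.25×33.323 = −18.00923; K_B = 32.8252 − 3.25×(2.672 + 11.98) = −14.7938.
Balance: K_A = K_B − x×(3.25 − 2.92), so x = (K_B − K_A)/(3.25 − 2.92) = 3.21543/0.33 = 9.74 km.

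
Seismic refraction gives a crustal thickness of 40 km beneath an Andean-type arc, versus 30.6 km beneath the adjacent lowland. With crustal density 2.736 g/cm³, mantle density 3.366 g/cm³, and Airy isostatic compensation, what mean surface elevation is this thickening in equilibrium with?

Excess crust Δ = 40 km − 30.6 km = 9.4 km, split between elevation h and root r with h + r = Δ.
Airy balance ρ_c h = (ρ_m − ρ_c) r gives r = h ρ_c/(ρ_m − ρ_c), so h (1 + ρ_c/(ρ_m − ρ_c)) = Δ, i.e. h = Δ (ρ_m − ρ_c)/ρ_m.
h = 9.4 km × 0.63/3.366 = 1.76 km.

1.76 km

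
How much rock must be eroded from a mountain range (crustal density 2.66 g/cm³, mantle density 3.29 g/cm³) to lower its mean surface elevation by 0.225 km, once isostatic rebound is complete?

Net drop Δ = e − u = e − e ρ_c/ρ_m = e (ρ_m − ρ_c)/ρ_m.
e = Δ ρ_m/(ρ_m − ρ_c) = 0.225 km × 3.29/0.63 = 1.18 km.

1.18 km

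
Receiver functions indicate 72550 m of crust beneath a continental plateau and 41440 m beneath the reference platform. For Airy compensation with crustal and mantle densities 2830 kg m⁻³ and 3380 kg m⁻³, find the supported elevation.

5060 m

Excess crust Δ = 72550 m − 41440 m = 31110 m, split between elevation h and root r with h + r = Δ.
Airy balance ρ_c h = (ρ_m − ρ_c) r gives r = h ρ_c/(ρ_m − ρ_c), so h (1 + ρ_c/(ρ_m − ρ_c)) = Δ, i.e. h = Δ (ρ_m − ρ_c)/ρ_m.
h = 31110 m × 550/3380 = 5060 m.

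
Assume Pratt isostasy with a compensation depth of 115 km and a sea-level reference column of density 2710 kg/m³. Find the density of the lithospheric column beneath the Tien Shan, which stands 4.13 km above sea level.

Pratt balance: ρ_ref D = ρ (D + h).
ρ = ρ_ref D/(D + h) = 2710 × 115 km/(115 km + 4.13 km) = 2620 kg/m³.

2620 kg/m³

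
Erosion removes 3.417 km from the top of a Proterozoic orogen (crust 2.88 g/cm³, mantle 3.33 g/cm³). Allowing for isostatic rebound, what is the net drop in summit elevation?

0.462 km

Rebound u = e ρ_c/ρ_m = 3.417 km × 2.88/3.33 = 2.955 km.
Net surface drop = e − u = 3.417 km − 2.955 km = e (ρ_m − ρ_c)/ρ_m = 0.462 km.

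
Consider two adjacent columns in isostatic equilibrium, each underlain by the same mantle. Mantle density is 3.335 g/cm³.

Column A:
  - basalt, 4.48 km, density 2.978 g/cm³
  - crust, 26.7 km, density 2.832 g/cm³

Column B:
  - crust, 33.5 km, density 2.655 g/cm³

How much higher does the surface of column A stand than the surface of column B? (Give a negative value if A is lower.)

For any compensation level in the mantle, the mantle terms cancel and isostasy reduces to e = (Σt_A − Σt_B) − (Σ(ρt)_A − Σ(ρt)_B) / ρ_m.
Σt_A = 31.18 km; Σt_B = 33.5 km; Σ(ρt)_A = 88.95584; Σ(ρt)_B = 88.9425 (in km·g/cm³).
e = (31.18 − 33.5) − (88.95584 − 88.9425) / 3.335 = −2.32 km.

−2.32 km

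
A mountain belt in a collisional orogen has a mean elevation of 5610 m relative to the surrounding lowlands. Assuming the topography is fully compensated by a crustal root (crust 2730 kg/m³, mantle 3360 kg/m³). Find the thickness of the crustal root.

24300 m

Equating mass per unit area of the two columns: the weight of the topography is balanced by the buoyancy of the root, ρ_c h = (ρ_m − ρ_c) r.
r = h · ρ_c / (ρ_m − ρ_c) = 5610 m × 2730 / (3360 − 2730) = 24300 m.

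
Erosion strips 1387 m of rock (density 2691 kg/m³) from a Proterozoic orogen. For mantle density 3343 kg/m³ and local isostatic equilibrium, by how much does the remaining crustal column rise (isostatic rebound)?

Unloading: uplift u = e ρ_c/ρ_m = 1387 m × 2691/3343 = 1120 m.

1120 m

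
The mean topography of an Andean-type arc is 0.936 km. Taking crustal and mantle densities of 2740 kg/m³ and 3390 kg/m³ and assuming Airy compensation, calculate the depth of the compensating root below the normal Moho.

3.95 km

For local isostatic compensation: the weight of the topography is balanced by the buoyancy of the root, ρ_c h = (ρ_m − ρ_c) r.
r = h · ρ_c / (ρ_m − ρ_c) = 0.936 km × 2740 / (3390 − 2740) = 3.95 km.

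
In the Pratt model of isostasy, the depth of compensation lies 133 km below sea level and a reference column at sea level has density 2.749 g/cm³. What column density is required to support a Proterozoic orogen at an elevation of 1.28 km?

2.72 g/cm³

Pratt balance: ρ_ref D = ρ (D + h).
ρ = ρ_ref D/(D + h) = 2.749 × 133 km/(133 km + 1.28 km) = 2.72 g/cm³.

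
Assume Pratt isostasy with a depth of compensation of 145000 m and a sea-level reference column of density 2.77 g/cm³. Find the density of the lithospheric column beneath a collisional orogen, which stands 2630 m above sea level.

Pratt balance: ρ_ref D = ρ (D + h).
ρ = ρ_ref D/(D + h) = 2.77 × 145000 m/(145000 m + 2630 m) = 2.72 g/cm³.

2.72 g/cm³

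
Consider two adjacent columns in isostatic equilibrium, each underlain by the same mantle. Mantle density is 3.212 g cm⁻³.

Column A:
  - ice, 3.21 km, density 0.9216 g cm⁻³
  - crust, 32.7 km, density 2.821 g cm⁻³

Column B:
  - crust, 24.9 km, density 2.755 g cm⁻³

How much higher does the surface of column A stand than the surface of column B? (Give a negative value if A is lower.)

2.73 km

For any compensation level in the mantle, the mantle terms cancel and isostasy reduces to e = (Σt_A − Σt_B) − (Σ(ρt)_A − Σ(ρt)_B) / ρ_m.
Σt_A = 35.91 km; Σt_B = 24.9 km; Σ(ρt)_A = 95.205036; Σ(ρt)_B = 68.5995 (in km·g cm⁻³).
e = (35.91 − 24.9) − (95.205036 − 68.5995) / 3.212 = 2.73 km.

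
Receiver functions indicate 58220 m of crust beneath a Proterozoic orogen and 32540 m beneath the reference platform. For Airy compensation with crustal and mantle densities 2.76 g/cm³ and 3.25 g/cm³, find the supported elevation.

Excess crust Δ = 58220 m − 32540 m = 25680 m, split between elevation h and root r with h + r = Δ.
Airy balance ρ_c h = (ρ_m − ρ_c) r gives r = h ρ_c/(ρ_m − ρ_c), so h (1 + ρ_c/(ρ_m − ρ_c)) = Δ, i.e. h = Δ (ρ_m − ρ_c)/ρ_m.
h = 25680 m × 0.49/3.25 = 3870 m.

3870 m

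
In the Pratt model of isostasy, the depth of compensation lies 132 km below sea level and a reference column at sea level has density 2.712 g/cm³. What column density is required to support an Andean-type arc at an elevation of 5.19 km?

Pratt balance: ρ_ref D = ρ (D + h).
ρ = ρ_ref D/(D + h) = 2.712 × 132 km/(132 km + 5.19 km) = 2.61 g/cm³.

2.61 g/cm³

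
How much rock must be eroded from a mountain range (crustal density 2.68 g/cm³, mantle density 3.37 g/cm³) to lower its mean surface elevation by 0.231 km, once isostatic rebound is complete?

Net drop Δ = e − u = e − e ρ_c/ρ_m = e (ρ_m − ρ_c)/ρ_m.
e = Δ ρ_m/(ρ_m − ρ_c) = 0.231 km × 3.37/0.69 = 1.13 km.

1.13 km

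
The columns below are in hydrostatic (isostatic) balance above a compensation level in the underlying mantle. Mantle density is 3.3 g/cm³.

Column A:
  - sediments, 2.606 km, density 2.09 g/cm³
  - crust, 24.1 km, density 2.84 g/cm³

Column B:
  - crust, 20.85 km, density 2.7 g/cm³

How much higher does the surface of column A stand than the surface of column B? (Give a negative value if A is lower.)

For any compensation level in the mantle, the mantle terms cancel and isostasy reduces to e = (Σt_A − Σt_B) − (Σ(ρt)_A − Σ(ρt)_B) / ρ_m.
Σt_A = 26.706 km; Σt_B = 20.85 km; Σ(ρt)_A = 73.89054; Σ(ρt)_B = 56.295 (in km·g/cm³).
e = (26.706 − 20.85) − (73.89054 − 56.295) / 3.3 = 0.524 km.

0.524 km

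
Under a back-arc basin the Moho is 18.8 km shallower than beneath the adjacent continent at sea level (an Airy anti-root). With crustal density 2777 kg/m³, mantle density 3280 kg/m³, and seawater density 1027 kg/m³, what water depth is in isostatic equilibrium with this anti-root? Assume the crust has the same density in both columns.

Replacing a thickness d of crust by seawater at the top must be balanced by replacing crust with mantle at the base: d (ρ_c − ρ_w) = a (ρ_m − ρ_c).
d = a (ρ_m − ρ_c)/(ρ_c − ρ_w) = 18.8 km × 503/1750 = 5.4 km.

5.4 km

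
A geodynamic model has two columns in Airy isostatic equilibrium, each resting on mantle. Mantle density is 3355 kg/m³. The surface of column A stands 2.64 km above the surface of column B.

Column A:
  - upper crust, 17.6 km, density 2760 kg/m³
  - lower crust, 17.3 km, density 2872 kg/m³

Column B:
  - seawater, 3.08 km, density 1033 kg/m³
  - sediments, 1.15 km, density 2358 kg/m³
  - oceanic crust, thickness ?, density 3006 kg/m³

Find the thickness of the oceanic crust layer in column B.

Take the compensation level at the base of the deeper column (depth z_c below the surface of column A) and equate Σ ρ_i t_i down to z_c; mantle fills any gap and the z_c terms cancel.
Column A: 17.6×2760 + 17.3×2872 + (z_c − 34.9)×3355
Column B: 2.64×0 + 3.08×1033 + 1.15×2358 + x×3006 + (z_c − 2.64 − 4.23 − x)×3355
The z_c×3355 term appears on both sides and cancels. Collect the known terms of each column as K = Σ(ρt)_known − 3355 × (depth of known layers): K_A = 98261.6 − 3355×34.9 = −18827.9; K_B = 5893.34 − 3355×(2.64 + 4.23) = −17155.51.
Balance: K_A = K_B − x×(3355 − 3006), so x = (K_B − K_A)/(3355 − 3006) = 1672.39/349 = 4.79 km.

4.79 km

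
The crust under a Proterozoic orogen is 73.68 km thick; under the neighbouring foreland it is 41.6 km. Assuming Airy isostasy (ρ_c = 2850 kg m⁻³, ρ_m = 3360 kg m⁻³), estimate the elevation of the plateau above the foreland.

4.87 km

Excess crust Δ = 73.68 km − 41.6 km = 32.08 km, split between elevation h and root r with h + r = Δ.
Airy balance ρ_c h = (ρ_m − ρ_c) r gives r = h ρ_c/(ρ_m − ρ_c), so h (1 + ρ_c/(ρ_m − ρ_c)) = Δ, i.e. h = Δ (ρ_m − ρ_c)/ρ_m.
h = 32.08 km × 510/3360 = 4.87 km.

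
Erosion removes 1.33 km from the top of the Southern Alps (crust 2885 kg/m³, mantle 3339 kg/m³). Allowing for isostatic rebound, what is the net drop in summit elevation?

0.181 km

Rebound u = e ρ_c/ρ_m = 1.33 km × 2885/3339 = 1.149 km.
Net surface drop = e − u = 1.33 km − 1.149 km = e (ρ_m − ρ_c)/ρ_m = 0.181 km.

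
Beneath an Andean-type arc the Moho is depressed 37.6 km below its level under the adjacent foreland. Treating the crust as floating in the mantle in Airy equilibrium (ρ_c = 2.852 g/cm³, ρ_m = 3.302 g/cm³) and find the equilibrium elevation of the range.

5.93 km

Equating mass per unit area of the two columns: ρ_c h = (ρ_m − ρ_c) r.
h = r (ρ_m − ρ_c) / ρ_c = 37.6 km × (3.302 − 2.852) / 2.852 = 5.93 km.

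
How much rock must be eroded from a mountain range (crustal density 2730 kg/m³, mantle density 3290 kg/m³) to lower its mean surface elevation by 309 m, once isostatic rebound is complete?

1820 m

Net drop Δ = e − u = e − e ρ_c/ρ_m = e (ρ_m − ρ_c)/ρ_m.
e = Δ ρ_m/(ρ_m − ρ_c) = 309 m × 3290/560 = 1820 m.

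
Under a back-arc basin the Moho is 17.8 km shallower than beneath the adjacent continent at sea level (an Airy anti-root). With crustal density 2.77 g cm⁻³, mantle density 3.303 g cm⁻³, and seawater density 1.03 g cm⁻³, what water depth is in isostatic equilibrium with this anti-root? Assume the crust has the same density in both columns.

Replacing a thickness d of crust by seawater at the top must be balanced by replacing crust with mantle at the base: d (ρ_c − ρ_w) = a (ρ_m − ρ_c).
d = a (ρ_m − ρ_c)/(ρ_c − ρ_w) = 17.8 km × 0.533/1.74 = 5.45 km.

5.45 km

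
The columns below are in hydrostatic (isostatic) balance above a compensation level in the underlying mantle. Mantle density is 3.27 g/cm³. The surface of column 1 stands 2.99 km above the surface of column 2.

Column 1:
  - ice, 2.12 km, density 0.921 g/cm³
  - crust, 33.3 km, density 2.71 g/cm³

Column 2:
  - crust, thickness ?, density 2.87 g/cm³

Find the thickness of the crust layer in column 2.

34.6 km

Take the compensation level at the base of the deeper column (depth z_c below the surface of column 1) and equate Σ ρ_i t_i down to z_c; mantle fills any gap and the z_c terms cancel.
Column 1: 2.12×0.921 + 33.3×2.71 + (z_c − 35.42)×3.27
Column 2: 2.99×0 + x×2.87 + (z_c − 2.99 − 0 − x)×3.27
The z_c×3.27 term appears on both sides and cancels. Collect the known terms of each column as K = Σ(ρt)_known − 3.27 × (depth of known layers): K_1 = 92.19552 − 3.27×35.42 = −23.62788; K_2 = 0 − 3.27×(2.99 + 0) = −9.7773.
Balance: K_1 = K_2 − x×(3.27 − 2.87), so x = (K_2 − K_1)/(3.27 − 2.87) = 13.8506/0.4 = 34.6 km.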